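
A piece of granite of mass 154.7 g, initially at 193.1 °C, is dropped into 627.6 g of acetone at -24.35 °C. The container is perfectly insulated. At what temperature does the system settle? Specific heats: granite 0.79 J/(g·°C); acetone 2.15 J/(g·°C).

T_f ≈ -6.3 °C

Heat lost by the granite equals heat gained by the acetone:
154.7×0.79×(193.1 − T) = 627.6×2.15×(T − (-24.35))
122.21(193.1 − T) = 1349.3(T − (-24.35))
1471.6 T = -9257.1  ⇒  T ≈ -6.29 °C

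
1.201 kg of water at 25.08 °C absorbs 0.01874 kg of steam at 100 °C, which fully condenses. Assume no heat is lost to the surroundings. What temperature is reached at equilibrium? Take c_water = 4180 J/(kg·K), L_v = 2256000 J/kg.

T_f ≈ 34.5 °C

Net heat exchanged in the isolated system is zero:
latent heat released on condensation: 0.01874×2256000 = 42277; condensate cools 100→T: 0.01874×4180×(T − 100) = 78.33(T − 100); water warms: 1.201×4180×(T − 25.08) = 5020.2(T − 25.08)
5098.5 T = 42277 + 7833.3 + 125906 = 176017
T ≈ 34.52 °C, under the boiling point, so the assumption holds.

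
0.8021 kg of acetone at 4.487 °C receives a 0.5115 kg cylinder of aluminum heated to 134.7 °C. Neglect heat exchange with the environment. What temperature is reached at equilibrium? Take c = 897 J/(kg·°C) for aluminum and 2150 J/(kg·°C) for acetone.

T_f ≈ 31.9 °C

Energy conservation, ΣQ = 0:
0.5115×897×(T − 134.7) + 0.8021×2150×(T − 4.487) = 0
2183.3 T = 69540
T ≈ 31.85 °C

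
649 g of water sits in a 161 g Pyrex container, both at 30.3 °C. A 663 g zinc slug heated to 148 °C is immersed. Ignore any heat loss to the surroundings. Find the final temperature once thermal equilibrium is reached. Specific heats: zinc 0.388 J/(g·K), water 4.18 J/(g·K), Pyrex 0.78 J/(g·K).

T_f ≈ 40.1 °C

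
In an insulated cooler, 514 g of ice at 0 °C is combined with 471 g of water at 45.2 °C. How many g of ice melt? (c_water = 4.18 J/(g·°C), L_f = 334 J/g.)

m_melted ≈ 266 g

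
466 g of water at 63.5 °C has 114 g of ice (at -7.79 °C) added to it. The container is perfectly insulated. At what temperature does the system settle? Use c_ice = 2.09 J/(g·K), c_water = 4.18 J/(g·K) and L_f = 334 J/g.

T_f ≈ 34.5 °C

Conservation of energy gives ΣQ = 0:
warm ice to 0 °C: 114×2.09×(0 − (-7.79)) = 1856; melt ice: 114×334 = 38076; meltwater 0→T: 114×4.18×T = 476.52 T; water: 1947.9(T − 63.5)
2424.4 T = 123690 − 39932 = 83758
T ≈ 34.55 °C — above 0 °C, consistent with complete melting.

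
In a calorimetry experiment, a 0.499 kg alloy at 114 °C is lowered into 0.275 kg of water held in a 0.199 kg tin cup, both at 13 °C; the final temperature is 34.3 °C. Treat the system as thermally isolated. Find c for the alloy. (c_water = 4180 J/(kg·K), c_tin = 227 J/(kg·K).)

c ≈ 640 J/(kg·K)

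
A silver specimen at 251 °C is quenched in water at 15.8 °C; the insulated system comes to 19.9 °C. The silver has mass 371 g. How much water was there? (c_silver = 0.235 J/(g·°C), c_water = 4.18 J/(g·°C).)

|Q_silver| = |Q_water|:
371×0.235×(251 − 19.9) = m×4.18×(19.9 − 15.8)
17.14 m = 20148  ⇒  m ≈ 1176 g

m ≈ 1180 g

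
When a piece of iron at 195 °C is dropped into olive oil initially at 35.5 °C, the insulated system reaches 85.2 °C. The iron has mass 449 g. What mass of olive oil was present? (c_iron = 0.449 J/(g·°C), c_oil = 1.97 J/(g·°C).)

|Q_iron| = |Q_oil|:
449×0.449×(195 − 85.2) = m×1.97×(85.2 − 35.5)
97.91 m = 22136  ⇒  m ≈ 226.1 g

m ≈ 226 g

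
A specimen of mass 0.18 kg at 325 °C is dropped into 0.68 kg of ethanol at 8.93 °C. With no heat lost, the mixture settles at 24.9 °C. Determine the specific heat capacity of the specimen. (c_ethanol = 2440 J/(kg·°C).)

c ≈ 491 J/(kg·°C)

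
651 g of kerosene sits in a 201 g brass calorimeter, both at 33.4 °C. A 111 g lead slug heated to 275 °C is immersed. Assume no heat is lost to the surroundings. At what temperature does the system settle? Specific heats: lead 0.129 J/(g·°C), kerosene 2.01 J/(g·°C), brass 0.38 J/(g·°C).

T_f ≈ 35.9 °C

Taking heat into each body as positive, Σ m c ΔT = 0:
111*0.129*(T − 275) + 651*2.01*(T − 33.4) + 201*0.38*(T − 33.4) = 0
1399.2 T = 50193
T ≈ 35.87 °C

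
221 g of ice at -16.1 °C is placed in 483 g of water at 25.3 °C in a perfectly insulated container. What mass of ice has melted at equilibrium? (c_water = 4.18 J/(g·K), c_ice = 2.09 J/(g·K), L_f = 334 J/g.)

m_melted ≈ 131 g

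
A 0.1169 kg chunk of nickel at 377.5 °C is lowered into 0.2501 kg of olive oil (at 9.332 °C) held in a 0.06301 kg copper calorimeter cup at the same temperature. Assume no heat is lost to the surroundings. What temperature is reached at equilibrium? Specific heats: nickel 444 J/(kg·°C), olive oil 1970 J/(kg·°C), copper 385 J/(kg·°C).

Conservation of energy gives ΣQ = 0:
0.1169*444*(T − 377.5) + 0.2501*1970*(T − 9.332) + 0.06301*385*(T − 9.332) = 0
51.9(T − 377.5) + 492.7(T − 9.332) + 24.26(T − 9.332) = 0
(51.9 + 492.7 + 24.26) T = 51.9*377.5 + 492.7*9.332 + 24.26*9.332
T = 24418 / 568.86 = 42.9 °C

T_f ≈ 42.9 °C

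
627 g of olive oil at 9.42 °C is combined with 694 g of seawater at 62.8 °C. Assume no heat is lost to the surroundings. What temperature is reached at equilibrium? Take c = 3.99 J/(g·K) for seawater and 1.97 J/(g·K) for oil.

T_f ≈ 46.3 °C

Setting the total heat transfer to zero:
694*3.99*(T − 62.8) + 627*1.97*(T − 9.42) = 0
2769.1(T − 62.8) + 1235.2(T − 9.42) = 0
(2769.1 + 1235.2) T = 2769.1*62.8 + 1235.2*9.42
T ≈ 46.33 °C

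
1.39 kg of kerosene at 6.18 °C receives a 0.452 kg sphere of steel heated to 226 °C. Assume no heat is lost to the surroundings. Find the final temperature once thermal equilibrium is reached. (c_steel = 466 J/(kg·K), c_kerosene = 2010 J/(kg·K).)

Let T be the final temperature. ΣQ_i = 0:
0.452*466*(T − 226) + 1.39*2010*(T − 6.18) = 0
210.63(T − 226) + 2793.9(T − 6.18) = 0
(210.63 + 2793.9) T = 210.63*226 + 2793.9*6.18
T = 64869/3004.5 ≈ 21.59 °C

T_f ≈ 21.6 °C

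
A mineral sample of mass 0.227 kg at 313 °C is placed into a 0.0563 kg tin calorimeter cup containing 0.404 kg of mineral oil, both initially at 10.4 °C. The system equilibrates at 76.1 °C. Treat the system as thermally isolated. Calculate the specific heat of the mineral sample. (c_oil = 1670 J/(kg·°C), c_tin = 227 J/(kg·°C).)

Conservation of energy gives ΣQ = 0:
0.227·c·(76.1 − 313) + 0.404·1670·(76.1 − 10.4) + 0.0563·227·(76.1 − 10.4) = 0
-53.78 c = -45166
c = -45166/-53.78 ≈ 839.9 J/(kg·°C)

c ≈ 840 J/(kg·°C)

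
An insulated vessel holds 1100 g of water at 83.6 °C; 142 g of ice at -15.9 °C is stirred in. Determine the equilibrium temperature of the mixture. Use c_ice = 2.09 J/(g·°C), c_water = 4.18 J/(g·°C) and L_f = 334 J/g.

Sum of m c ΔT and latent-heat terms is zero:
warm ice to 0 °C: 142·2.09·(0 − (-15.9)) = 4718.8; melt ice: 142·334 = 47428; meltwater 0→T: 142·4.18·T = 593.56 T; water cools: 1100·4.18·(T − 83.6) = 4598(T − 83.6)
5191.6 T = 384393 − 52147 = 332246
T ≈ 64.00 °C — above 0 °C, consistent with complete melting.

T_f ≈ 64.0 °C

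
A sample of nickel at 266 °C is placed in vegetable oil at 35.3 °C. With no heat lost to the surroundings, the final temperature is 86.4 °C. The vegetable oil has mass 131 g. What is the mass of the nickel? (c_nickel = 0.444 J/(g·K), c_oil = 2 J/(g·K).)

m ≈ 168 g

|Q_nickel| = |Q_oil|:
m×0.444×(266 − 86.4) = 131×2×(86.4 − 35.3)
79.74 m = 13388  ⇒  m ≈ 167.9 g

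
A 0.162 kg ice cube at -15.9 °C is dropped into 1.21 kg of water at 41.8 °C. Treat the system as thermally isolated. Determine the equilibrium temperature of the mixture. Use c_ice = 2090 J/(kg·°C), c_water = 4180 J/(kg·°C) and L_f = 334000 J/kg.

T_f ≈ 26.5 °C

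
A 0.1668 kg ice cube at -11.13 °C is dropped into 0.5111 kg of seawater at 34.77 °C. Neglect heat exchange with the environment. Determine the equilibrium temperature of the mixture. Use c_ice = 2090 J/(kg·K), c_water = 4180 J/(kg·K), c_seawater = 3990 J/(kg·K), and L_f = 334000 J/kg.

T_f ≈ 4.1 °C

Conservation of energy gives ΣQ = 0:
ice -11.13→0 °C: 0.1668×2090×11.13 = 3880.1
  latent heat to melt: 0.1668×334000 = 55711
  warm the meltwater: 697.22 T
  seawater cools: 0.5111×3990×(T − 34.77) = 2039.3(T − 34.77)
2736.5 T = 70906 − 59591 = 11315
T ≈ 4.13 °C (positive, so assuming full melt was valid).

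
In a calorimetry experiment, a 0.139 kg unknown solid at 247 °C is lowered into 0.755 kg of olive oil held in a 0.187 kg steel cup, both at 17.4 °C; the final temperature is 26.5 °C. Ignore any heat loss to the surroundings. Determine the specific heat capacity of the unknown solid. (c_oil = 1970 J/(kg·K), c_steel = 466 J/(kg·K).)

Heat gained plus heat lost sum to zero:
0.139·c·(26.5 − 247) + 0.755·1970·(26.5 − 17.4) + 0.187·466·(26.5 − 17.4) = 0
-30.65 c = -14328
c = -14328/-30.65 ≈ 467.5 J/(kg·K)

c ≈ 467 J/(kg·K)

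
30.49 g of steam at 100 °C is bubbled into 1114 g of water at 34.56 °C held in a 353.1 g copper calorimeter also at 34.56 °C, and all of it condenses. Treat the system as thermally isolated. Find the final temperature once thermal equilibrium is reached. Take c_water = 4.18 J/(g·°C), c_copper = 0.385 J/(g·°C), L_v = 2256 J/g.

T_f ≈ 50.2 °C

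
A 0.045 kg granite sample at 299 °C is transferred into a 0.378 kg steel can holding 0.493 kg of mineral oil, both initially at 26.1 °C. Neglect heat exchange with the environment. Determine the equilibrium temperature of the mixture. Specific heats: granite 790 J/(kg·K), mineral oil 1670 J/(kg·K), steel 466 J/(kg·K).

Taking heat into each body as positive, Σ m c ΔT = 0:
0.045*790*(T − 299) + 0.493*1670*(T − 26.1) + 0.378*466*(T − 26.1) = 0
(35.55 + 823.31 + 176.15) T = 35.55*299 + 823.31*26.1 + 176.15*26.1
T = 36715/1035 ≈ 35.47 °C

T_f ≈ 35.5 °C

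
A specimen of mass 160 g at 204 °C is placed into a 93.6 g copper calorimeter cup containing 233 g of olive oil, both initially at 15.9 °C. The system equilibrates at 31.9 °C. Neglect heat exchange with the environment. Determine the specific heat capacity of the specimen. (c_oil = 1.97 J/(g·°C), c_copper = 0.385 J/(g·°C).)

Energy conservation, ΣQ = 0:
160·c·(31.9 − 204) + 233·1.97·(31.9 − 15.9) + 93.6·0.385·(31.9 − 15.9) = 0
-27536 c = -7920.7
c = -7920.7/-27536 ≈ 0.2877 J/(g·°C)

c ≈ 0.288 J/(g·°C)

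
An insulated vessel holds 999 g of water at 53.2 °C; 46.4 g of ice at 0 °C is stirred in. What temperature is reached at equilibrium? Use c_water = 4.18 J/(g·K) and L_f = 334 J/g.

Setting the total heat transfer to zero:
latent heat to melt: 46.4×334 = 15498
  meltwater 0→T: 46.4×4.18×T = 193.95 T
  water: 4175.8(T − 53.2)
4369.8 T = 222154 − 15498 = 206656
T ≈ 47.29 °C (positive, so assuming full melt was valid).

T_f ≈ 47.3 °C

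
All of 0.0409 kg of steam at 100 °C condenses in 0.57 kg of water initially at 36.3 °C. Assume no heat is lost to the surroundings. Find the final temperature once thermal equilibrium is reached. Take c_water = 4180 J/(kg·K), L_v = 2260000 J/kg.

T_f ≈ 76.8 °C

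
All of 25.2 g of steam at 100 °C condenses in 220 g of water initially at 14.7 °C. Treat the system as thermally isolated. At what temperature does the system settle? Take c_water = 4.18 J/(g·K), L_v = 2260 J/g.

Taking heat into each body as positive, Σ m c ΔT = 0:
condense steam: −25.2·2260 = −56952; condensate cools 100→T: 25.2·4.18·(T − 100) = 105.34(T − 100); original water: 919.6(T − 14.7)
1024.9 T = 56952 + 10534 + 13518 = 81004
T ≈ 79.03 °C (< 100 °C, so full condensation is consistent).

T_f ≈ 79.0 °C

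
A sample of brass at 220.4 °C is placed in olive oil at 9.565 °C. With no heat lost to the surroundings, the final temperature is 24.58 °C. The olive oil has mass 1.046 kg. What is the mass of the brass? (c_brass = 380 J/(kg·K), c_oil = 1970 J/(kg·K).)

m ≈ 0.416 kg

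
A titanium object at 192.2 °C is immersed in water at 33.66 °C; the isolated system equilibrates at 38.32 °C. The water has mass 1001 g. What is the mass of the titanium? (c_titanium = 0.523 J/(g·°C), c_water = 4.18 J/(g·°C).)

|Q_titanium| = |Q_water|:
m·0.523·(192.2 − 38.32) = 1001·4.18·(38.32 − 33.66)
80.48 m = 19498  ⇒  m ≈ 242.3 g

m ≈ 242 g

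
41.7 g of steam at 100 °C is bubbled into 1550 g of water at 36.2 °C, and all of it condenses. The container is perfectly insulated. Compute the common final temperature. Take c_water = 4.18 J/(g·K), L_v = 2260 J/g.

Heat gained plus heat lost sum to zero:
condense steam: −41.7·2260 = −94242; condensate cools 100→T: 41.7·4.18·(T − 100) = 174.31(T − 100); water warms: 1550·4.18·(T − 36.2) = 6479(T − 36.2)
6653.3 T = 94242 + 17431 + 234540 = 346212
T ≈ 52.04 °C (< 100 °C, so full condensation is consistent).

T_f ≈ 52.0 °C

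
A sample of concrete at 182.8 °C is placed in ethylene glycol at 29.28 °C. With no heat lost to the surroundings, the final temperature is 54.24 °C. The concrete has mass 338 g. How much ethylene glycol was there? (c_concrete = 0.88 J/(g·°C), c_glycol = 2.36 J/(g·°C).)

m ≈ 649 g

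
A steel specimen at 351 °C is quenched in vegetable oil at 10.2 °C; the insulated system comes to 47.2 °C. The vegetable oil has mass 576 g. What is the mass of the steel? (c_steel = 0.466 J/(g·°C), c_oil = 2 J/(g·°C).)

Conservation of energy gives ΣQ = 0:
m·0.466·(47.2 − 351) + 576·2·(47.2 − 10.2) = 0
-141.57 m = -42624
m = -42624/-141.57 ≈ 301.1 g

m ≈ 301 g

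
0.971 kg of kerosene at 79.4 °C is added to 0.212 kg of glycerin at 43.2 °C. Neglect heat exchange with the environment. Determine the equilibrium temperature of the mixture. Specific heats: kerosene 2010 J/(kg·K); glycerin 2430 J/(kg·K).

T_f ≈ 71.8 °C

Let T be the final temperature. ΣQ_i = 0:
0.971*2010*(T − 79.4) + 0.212*2430*(T − 43.2) = 0
2466.9 T = 177221
T ≈ 71.84 °C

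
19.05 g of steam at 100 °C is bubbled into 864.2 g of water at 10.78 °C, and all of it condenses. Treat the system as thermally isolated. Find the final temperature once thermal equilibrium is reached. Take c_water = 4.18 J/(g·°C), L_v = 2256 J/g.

Let T be the final temperature. ΣQ_i = 0:
latent heat released on condensation: 19.05·2256 = 42977
  condensate cools 100→T: 19.05·4.18·(T − 100) = 79.63(T − 100)
  original water: 3612.4(T − 10.78)
3692 T = 42977 + 7962.9 + 38941 = 89881
T ≈ 24.34 °C — below 100 °C, confirming all the steam condensed.

T_f ≈ 24.3 °C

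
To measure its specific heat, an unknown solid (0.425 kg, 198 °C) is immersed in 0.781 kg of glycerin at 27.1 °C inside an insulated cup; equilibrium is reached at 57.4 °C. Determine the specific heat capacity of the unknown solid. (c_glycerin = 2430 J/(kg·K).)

Heat lost by the unknown solid = heat gained by the glycerin:
0.425·c·(198 − 57.4) = 0.781·2430·(57.4 − 27.1)
59.75 c = 57504  ⇒  c ≈ 962.3 J/(kg·K)

c ≈ 962 J/(kg·K)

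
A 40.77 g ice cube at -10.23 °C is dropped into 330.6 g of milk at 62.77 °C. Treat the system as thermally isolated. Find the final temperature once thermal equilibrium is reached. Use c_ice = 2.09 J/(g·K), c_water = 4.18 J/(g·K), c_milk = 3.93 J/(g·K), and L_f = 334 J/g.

Heat gained plus heat lost sum to zero:
ice -10.23→0 °C: 40.77·2.09·10.23 = 871.69; melt ice: 40.77·334 = 13617; warm the meltwater: 170.42 T; milk: 1299.3(T − 62.77)
1469.7 T = 81554 − 14489 = 67066
T ≈ 45.63 °C (positive, so assuming full melt was valid).

T_f ≈ 45.6 °C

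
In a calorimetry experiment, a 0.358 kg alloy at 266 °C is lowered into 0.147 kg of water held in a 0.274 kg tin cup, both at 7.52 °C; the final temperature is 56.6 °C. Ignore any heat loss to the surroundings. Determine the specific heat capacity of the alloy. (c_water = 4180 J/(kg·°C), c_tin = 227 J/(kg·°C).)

Setting the total heat transfer to zero:
0.358·c·(56.6 − 266) + 0.147·4180·(56.6 − 7.52) + 0.274·227·(56.6 − 7.52) = 0
-74.97 c = -33210
c = -33210/-74.97 ≈ 443 J/(kg·°C)

c ≈ 443 J/(kg·°C)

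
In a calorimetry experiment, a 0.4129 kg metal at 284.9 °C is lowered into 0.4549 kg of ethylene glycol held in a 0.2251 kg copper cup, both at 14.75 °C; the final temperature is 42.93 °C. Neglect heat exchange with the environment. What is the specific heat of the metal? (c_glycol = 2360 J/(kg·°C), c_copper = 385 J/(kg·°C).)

c ≈ 327 J/(kg·°C)

Setting the total heat transfer to zero:
0.4129×c×(42.93 − 284.9) + 0.4549×2360×(42.93 − 14.75) + 0.2251×385×(42.93 − 14.75) = 0
-99.91 c = -32695
c = -32695/-99.91 ≈ 327.2 J/(kg·°C)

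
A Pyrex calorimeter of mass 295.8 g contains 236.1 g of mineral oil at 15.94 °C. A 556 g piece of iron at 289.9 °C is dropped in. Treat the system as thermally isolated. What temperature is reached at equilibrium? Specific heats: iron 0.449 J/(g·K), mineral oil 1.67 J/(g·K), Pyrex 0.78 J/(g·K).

Setting the total heat transfer to zero:
556×0.449×(T − 289.9) + 236.1×1.67×(T − 15.94) + 295.8×0.78×(T − 15.94) = 0
249.64(T − 289.9) + 394.29(T − 15.94) + 230.72(T − 15.94) = 0
874.65 T = 82334
T = 82334/874.65 ≈ 94.13 °C

T_f ≈ 94.1 °C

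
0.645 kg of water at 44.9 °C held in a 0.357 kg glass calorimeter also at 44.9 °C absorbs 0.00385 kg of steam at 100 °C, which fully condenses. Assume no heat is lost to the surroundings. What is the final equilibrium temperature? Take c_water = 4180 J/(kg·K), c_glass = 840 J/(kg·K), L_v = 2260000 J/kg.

T_f ≈ 48.1 °C

Net heat exchanged in the isolated system is zero:
latent heat released on condensation: 0.00385×2260000 = 8701
  condensed water 100 °C→T: 16.09(T − 100)
  original water: 2696.1(T − 44.9)
  cup: 299.88(T − 44.9)
3012.1 T = 8701 + 1609.3 + 134520 = 144830
T ≈ 48.08 °C — below 100 °C, confirming all the steam condensed.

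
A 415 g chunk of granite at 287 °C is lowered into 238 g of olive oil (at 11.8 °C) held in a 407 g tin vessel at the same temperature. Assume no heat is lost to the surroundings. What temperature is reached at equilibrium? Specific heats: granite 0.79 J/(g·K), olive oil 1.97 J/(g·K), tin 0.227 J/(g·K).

T_f ≈ 113.3 °C

Heat gained plus heat lost sum to zero:
415*0.79*(T − 287) + 238*1.97*(T − 11.8) + 407*0.227*(T − 11.8) = 0
327.85(T − 287) + 468.86(T − 11.8) + 92.39(T − 11.8) = 0
(327.85 + 468.86 + 92.39) T = 327.85*287 + 468.86*11.8 + 92.39*11.8
T = 100716/889.1 ≈ 113.28 °C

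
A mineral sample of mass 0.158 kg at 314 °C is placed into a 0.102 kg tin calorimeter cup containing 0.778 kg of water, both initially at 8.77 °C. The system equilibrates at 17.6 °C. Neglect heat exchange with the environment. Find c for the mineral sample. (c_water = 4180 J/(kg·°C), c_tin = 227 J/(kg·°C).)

Let T be the final temperature. ΣQ_i = 0:
0.158·c·(17.6 − 314) + 0.778·4180·(17.6 − 8.77) + 0.102·227·(17.6 − 8.77) = 0
-46.83 c = -28920
c = -28920/-46.83 ≈ 617.5 J/(kg·°C)

c ≈ 618 J/(kg·°C)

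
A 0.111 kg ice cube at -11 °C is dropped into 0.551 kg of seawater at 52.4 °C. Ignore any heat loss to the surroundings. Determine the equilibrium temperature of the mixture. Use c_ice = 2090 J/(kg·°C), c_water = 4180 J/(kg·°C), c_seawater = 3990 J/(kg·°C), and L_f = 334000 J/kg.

T_f ≈ 28.4 °C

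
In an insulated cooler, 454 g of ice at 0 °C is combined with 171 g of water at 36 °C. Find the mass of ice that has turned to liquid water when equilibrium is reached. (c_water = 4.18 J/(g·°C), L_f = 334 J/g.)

Water can give up m c ΔT = 171×4.18×36 = 25732 J before reaching 0 °C.
Fully melting the ice requires m_ice L_f = 454×334 = 151636 J.
That's not enough to melt it all — equilibrium is at 0 °C with ice remaining.
m_melted×334 = 25732  ⇒  m_melted ≈ 77.04 g.

m_melted ≈ 77 g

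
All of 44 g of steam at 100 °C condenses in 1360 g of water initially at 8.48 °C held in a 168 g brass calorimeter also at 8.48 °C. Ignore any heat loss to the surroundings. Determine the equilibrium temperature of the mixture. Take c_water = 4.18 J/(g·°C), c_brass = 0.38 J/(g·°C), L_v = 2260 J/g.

T_f ≈ 28.1 °C

Net heat exchanged in the isolated system is zero:
steam→water at 100 °C releases m L_v = 44×2260 = 99440
  condensed water 100 °C→T: 183.92(T − 100)
  original water: 5684.8(T − 8.48)
  cup: 63.84(T − 8.48)
5932.6 T = 99440 + 18392 + 48748 = 166580
T ≈ 28.08 °C (< 100 °C, so full condensation is consistent).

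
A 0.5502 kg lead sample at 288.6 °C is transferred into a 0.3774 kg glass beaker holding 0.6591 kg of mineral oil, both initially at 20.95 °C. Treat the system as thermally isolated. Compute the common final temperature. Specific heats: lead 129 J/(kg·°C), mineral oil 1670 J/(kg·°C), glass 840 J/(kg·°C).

T_f ≈ 33.7 °C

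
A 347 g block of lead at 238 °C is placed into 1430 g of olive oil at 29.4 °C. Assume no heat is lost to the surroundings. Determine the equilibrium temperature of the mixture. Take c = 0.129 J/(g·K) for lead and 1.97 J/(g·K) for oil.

With ΣQ=0 the equilibrium temperature is the m·c-weighted mean:
T_f = (44.76*238 + 2817.1*29.4) / (44.76 + 2817.1)
    = 93476 / 2861.9 ≈ 32.66 °C

T_f ≈ 32.7 °C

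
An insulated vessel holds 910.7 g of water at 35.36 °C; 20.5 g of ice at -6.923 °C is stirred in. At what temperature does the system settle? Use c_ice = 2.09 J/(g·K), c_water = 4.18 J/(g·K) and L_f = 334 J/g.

Energy conservation, ΣQ = 0:
warm ice to 0 °C: 20.5·2.09·(0 − (-6.923)) = 296.62
  latent heat to melt: 20.5·334 = 6847
  warm the meltwater: 85.69 T
  water: 3806.7(T − 35.36)
3892.4 T = 134606 − 7143.6 = 127462
T ≈ 32.75 °C (positive, so assuming full melt was valid).

T_f ≈ 32.7 °C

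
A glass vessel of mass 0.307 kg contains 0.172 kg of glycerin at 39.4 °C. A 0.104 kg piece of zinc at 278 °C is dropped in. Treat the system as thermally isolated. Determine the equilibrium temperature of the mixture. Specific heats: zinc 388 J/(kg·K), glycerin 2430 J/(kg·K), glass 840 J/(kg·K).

T_f = Σ m_i c_i T_i / Σ m_i c_i:
T_f = (40.35*278 + 417.96*39.4 + 257.88*39.4) / (40.35 + 417.96 + 257.88)
    = 37846 / 716.19 ≈ 52.84 °C

T_f ≈ 52.8 °C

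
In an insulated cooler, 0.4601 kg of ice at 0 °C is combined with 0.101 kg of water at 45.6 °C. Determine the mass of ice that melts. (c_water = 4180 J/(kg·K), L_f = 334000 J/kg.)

m_melted ≈ 0.0576 kg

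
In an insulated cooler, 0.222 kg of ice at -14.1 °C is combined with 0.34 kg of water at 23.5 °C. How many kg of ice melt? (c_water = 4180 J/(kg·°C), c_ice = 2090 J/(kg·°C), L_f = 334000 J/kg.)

Cooling the water to 0 °C releases 0.34·4180·23.5 = 33398 J.
Warming the ice to 0 °C takes 0.222·2090·14.1 = 6542.1 J, leaving 26856 J for melting.
Melting all 0.222 kg of ice would need 0.222·334000 = 74148 J.
26856 J < 74148 J, so only part of the ice melts and the system sits at 0 °C.
m_melted·334000 = 26856  ⇒  m_melted ≈ 0.08041 kg.

m_melted ≈ 0.0804 kg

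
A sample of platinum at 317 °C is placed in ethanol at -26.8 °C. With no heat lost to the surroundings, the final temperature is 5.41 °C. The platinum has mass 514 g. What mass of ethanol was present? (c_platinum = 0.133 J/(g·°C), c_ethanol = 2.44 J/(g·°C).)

Energy conservation, ΣQ = 0:
514×0.133×(5.41 − 317) + m×2.44×(5.41 − (-26.8)) = 0
78.59 m = 21301
m = 21301/78.59 ≈ 271 g

m ≈ 271 g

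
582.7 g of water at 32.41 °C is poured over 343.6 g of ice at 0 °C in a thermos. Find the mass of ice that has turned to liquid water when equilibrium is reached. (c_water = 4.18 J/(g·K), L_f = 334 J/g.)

Water can give up m c ΔT = 582.7·4.18·32.41 = 78941 J before reaching 0 °C.
To melt every bit of ice: 343.6·334 = 114762 J.
78941 J < 114762 J, so only part of the ice melts and the system sits at 0 °C.
m_melt = 78941 / L_f = 236.3 g.

m_melted ≈ 236 g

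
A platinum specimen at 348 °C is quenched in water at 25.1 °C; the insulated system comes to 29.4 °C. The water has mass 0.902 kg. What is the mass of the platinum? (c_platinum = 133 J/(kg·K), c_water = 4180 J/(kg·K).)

Conservation of energy gives ΣQ = 0:
m×133×(29.4 − 348) + 0.902×4180×(29.4 − 25.1) = 0
-42374 m = -16213
m = -16213/-42374 ≈ 0.3826 kg

m ≈ 0.383 kg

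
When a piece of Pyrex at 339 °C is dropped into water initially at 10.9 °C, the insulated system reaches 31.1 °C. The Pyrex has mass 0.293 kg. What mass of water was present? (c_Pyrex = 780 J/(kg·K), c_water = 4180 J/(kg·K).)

m ≈ 0.833 kg

Heat lost by the Pyrex = heat gained by the water:
0.293×780×(339 − 31.1) = m×4180×(31.1 − 10.9)
84436 m = 70367  ⇒  m ≈ 0.8334 kg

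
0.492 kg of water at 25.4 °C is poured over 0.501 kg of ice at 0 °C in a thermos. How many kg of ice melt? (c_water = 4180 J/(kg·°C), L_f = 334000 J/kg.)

m_melted ≈ 0.156 kg

Cooling the water to 0 °C releases 0.492·4180·25.4 = 52237 J.
To melt every bit of ice: 0.501·334000 = 167334 J.
That's not enough to melt it all — equilibrium is at 0 °C with ice remaining.
Mass melted = 52237/334000 ≈ 0.1564 kg.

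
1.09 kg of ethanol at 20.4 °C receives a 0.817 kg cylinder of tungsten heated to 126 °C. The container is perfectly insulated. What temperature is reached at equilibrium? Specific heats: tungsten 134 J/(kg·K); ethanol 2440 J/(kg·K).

Let T be the final temperature. ΣQ_i = 0:
0.817·134·(T − 126) + 1.09·2440·(T − 20.4) = 0
109.48(T − 126) + 2659.6(T − 20.4) = 0
(109.48 + 2659.6) T = 109.48·126 + 2659.6·20.4
T = 68050/2769.1 ≈ 24.57 °C

T_f ≈ 24.6 °C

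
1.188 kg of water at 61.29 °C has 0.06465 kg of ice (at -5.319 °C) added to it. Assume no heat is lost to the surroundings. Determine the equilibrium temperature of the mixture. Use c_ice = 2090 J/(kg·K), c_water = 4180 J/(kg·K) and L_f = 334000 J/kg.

T_f ≈ 53.9 °C

Sum of m c ΔT and latent-heat terms is zero:
warm ice to 0 °C: 0.06465×2090×(0 − (-5.319)) = 718.7
  fusion: m_ice L_f = 0.06465×334000 = 21593
  warm the meltwater: 270.24 T
  water: 4965.8(T − 61.29)
5236.1 T = 304356 − 22312 = 282045
T ≈ 53.87 °C — above 0 °C, consistent with complete melting.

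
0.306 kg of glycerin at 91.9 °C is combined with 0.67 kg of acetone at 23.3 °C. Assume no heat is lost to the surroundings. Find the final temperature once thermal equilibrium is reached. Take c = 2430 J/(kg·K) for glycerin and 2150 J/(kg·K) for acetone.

Heat gained plus heat lost sum to zero:
0.306×2430×(T − 91.9) + 0.67×2150×(T − 23.3) = 0
743.58(T − 91.9) + 1440.5(T − 23.3) = 0
2184.1 T = 101899
T = 101899 / 2184.1 = 46.7 °C

T_f ≈ 46.7 °C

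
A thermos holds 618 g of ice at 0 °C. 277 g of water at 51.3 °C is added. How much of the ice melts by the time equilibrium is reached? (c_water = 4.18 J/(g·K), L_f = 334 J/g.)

Water can give up m c ΔT = 277·4.18·51.3 = 59398 J before reaching 0 °C.
To melt every bit of ice: 618·334 = 206412 J.
That's not enough to melt it all — equilibrium is at 0 °C with ice remaining.
m_melted·334 = 59398  ⇒  m_melted ≈ 177.8 g.

m_melted ≈ 178 g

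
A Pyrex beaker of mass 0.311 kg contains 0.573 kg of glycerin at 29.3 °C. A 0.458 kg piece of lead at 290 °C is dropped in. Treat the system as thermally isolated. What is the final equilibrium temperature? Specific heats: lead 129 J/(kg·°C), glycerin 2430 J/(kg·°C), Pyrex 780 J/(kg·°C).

Let T be the final temperature. ΣQ_i = 0:
0.458*129*(T − 290) + 0.573*2430*(T − 29.3) + 0.311*780*(T − 29.3) = 0
(59.08 + 1392.4 + 242.58) T = 59.08*290 + 1392.4*29.3 + 242.58*29.3
T ≈ 38.39 °C

T_f ≈ 38.4 °C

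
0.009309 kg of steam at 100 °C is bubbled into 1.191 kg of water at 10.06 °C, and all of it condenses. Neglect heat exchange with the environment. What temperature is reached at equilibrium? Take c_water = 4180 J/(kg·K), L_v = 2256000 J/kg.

T_f ≈ 14.9 °C

Let T be the final temperature. ΣQ_i = 0:
latent heat released on condensation: 0.009309×2256000 = 21001; condensed water 100 °C→T: 38.91(T − 100); original water: 4978.4(T − 10.06)
5017.3 T = 21001 + 3891.2 + 50083 = 74975
T ≈ 14.94 °C (< 100 °C, so full condensation is consistent).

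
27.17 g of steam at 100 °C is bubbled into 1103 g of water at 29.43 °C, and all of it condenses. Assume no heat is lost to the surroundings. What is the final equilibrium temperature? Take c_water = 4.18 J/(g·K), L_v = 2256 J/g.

T_f ≈ 44.1 °C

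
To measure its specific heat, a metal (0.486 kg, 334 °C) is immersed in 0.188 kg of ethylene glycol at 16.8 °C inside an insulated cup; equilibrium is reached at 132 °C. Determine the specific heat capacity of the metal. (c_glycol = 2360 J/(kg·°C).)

c ≈ 521 J/(kg·°C)

m_s c (T_s − T_f) = m_glycol c_glycol (T_f − T_0):
0.486×c×(334 − 132) = 0.188×2360×(132 − 16.8)
98.17 c = 51112  ⇒  c ≈ 520.6 J/(kg·°C)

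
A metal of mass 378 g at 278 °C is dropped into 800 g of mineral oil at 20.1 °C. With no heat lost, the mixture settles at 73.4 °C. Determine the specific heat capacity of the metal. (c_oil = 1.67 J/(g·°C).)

c ≈ 0.921 J/(g·°C)

Taking heat into each body as positive, Σ m c ΔT = 0:
378·c·(73.4 − 278) + 800·1.67·(73.4 − 20.1) = 0
-77339 c = -71209
c = -71209/-77339 ≈ 0.9207 J/(g·°C)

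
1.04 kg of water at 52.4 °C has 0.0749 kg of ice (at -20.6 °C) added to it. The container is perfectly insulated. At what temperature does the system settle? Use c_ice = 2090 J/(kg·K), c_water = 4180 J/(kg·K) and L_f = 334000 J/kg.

Setting the total heat transfer to zero:
ice -20.6→0 °C: 0.0749·2090·20.6 = 3224.7; fusion: m_ice L_f = 0.0749·334000 = 25017; warm the meltwater: 313.08 T; water: 4347.2(T − 52.4)
4660.3 T = 227793 − 28241 = 199552
T ≈ 42.82 °C. Since T > 0 °C, the all-ice-melts assumption holds.

T_f ≈ 42.8 °C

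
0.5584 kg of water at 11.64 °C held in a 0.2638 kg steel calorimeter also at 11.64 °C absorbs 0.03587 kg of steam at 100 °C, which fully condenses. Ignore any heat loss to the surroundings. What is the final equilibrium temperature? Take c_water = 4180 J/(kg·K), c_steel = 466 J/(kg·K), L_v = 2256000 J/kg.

T_f ≈ 47.8 °C

Heat gained plus heat lost sum to zero:
condense steam: −0.03587×2256000 = −80923
  condensate cools 100→T: 0.03587×4180×(T − 100) = 149.94(T − 100)
  water warms: 0.5584×4180×(T − 11.64) = 2334.1(T − 11.64)
  cup: 122.93(T − 11.64)
2607 T = 80923 + 14994 + 28600 = 124516
T ≈ 47.76 °C — below 100 °C, confirming all the steam condensed.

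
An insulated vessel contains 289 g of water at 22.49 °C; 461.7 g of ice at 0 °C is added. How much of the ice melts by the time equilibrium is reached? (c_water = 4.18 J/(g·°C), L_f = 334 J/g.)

m_melted ≈ 81.3 g

Heat available from the water dropping to 0 °C: 289·4.18·22.49 = 27168 J.
Melting all 461.7 g of ice would need 461.7·334 = 154208 J.
Since 27168 < 154208 J, not all the ice melts; equilibrium is at 0 °C.
m_melted·334 = 27168  ⇒  m_melted ≈ 81.34 g.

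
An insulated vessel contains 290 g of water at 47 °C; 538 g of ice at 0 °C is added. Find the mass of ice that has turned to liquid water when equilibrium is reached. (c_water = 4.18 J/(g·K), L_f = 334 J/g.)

m_melted ≈ 171 g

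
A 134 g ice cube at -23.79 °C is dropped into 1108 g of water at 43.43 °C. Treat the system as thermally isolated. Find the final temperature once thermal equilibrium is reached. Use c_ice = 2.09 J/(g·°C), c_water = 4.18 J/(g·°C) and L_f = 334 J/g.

T_f ≈ 28.8 °C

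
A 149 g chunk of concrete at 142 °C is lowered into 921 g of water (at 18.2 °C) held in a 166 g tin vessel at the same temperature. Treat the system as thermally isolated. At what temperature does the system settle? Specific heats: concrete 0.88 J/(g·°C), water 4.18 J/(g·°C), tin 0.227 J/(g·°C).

T_f ≈ 22.2 °C

Taking heat into each body as positive, Σ m c ΔT = 0:
149*0.88*(T − 142) + 921*4.18*(T − 18.2) + 166*0.227*(T − 18.2) = 0
131.12(T − 142) + 3849.8(T − 18.2) + 37.68(T − 18.2) = 0
4018.6 T = 89371
T = 89371 / 4018.6 = 22.2 °C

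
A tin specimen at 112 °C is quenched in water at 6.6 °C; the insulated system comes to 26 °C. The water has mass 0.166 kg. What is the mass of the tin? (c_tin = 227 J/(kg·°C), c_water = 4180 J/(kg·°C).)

m ≈ 0.69 kg

Heat lost by the tin = heat gained by the water:
m·227·(112 − 26) = 0.166·4180·(26 − 6.6)
19522 m = 13461  ⇒  m ≈ 0.6895 kg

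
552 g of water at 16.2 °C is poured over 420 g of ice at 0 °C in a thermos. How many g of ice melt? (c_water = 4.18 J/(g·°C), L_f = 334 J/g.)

m_melted ≈ 112 g

Heat available from the water dropping to 0 °C: 552·4.18·16.2 = 37379 J.
To melt every bit of ice: 420·334 = 140280 J.
Since 37379 < 140280 J, not all the ice melts; equilibrium is at 0 °C.
Mass melted = 37379/334 ≈ 111.9 g.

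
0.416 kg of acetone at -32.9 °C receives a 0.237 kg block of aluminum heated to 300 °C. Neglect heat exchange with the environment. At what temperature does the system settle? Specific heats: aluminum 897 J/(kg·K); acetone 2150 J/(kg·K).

Energy conservation, ΣQ = 0:
0.237×897×(T − 300) + 0.416×2150×(T − (-32.9)) = 0
212.59(T − 300) + 894.4(T − (-32.9)) = 0
1107 T = 34351
T = 34351 / 1107 = 31 °C

T_f ≈ 31.0 °C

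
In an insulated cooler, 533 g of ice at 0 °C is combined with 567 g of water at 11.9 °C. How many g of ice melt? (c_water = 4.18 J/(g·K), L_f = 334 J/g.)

Water can give up m c ΔT = 567·4.18·11.9 = 28204 J before reaching 0 °C.
To melt every bit of ice: 533·334 = 178022 J.
28204 J < 178022 J, so only part of the ice melts and the system sits at 0 °C.
m_melt = 28204 / L_f = 84.44 g.

m_melted ≈ 84.4 g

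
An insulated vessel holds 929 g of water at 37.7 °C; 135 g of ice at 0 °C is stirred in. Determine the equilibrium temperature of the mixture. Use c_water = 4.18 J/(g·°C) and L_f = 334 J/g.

T_f ≈ 22.8 °C

Setting the total heat transfer to zero:
melt ice: 135·334 = 45090
  warm the meltwater: 564.3 T
  water: 3883.2(T − 37.7)
4447.5 T = 146397 − 45090 = 101307
T ≈ 22.78 °C (positive, so assuming full melt was valid).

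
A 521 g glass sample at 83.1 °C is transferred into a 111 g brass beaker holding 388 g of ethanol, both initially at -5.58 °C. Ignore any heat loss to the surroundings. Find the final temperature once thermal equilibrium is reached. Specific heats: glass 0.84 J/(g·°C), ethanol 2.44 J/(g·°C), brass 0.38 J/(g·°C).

Let T be the final temperature. ΣQ_i = 0:
521·0.84·(T − 83.1) + 388·2.44·(T − (-5.58)) + 111·0.38·(T − (-5.58)) = 0
437.64(T − 83.1) + 946.72(T − (-5.58)) + 42.18(T − (-5.58)) = 0
1426.5 T = 30850
T = 30850/1426.5 ≈ 21.63 °C

T_f ≈ 21.6 °C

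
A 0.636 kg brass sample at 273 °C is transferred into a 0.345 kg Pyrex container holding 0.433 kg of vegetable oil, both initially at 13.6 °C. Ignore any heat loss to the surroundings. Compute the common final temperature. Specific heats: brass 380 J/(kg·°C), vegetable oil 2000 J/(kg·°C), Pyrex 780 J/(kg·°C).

T_f ≈ 59.1 °C

Setting the total heat transfer to zero:
0.636×380×(T − 273) + 0.433×2000×(T − 13.6) + 0.345×780×(T − 13.6) = 0
241.68(T − 273) + 866(T − 13.6) + 269.1(T − 13.6) = 0
(241.68 + 866 + 269.1) T = 241.68×273 + 866×13.6 + 269.1×13.6
T ≈ 59.14 °C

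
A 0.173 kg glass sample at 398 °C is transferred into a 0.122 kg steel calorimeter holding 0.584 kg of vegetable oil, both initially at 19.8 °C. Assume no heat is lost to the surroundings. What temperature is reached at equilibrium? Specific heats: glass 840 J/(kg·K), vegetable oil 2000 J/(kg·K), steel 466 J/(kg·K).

Net heat exchanged in the isolated system is zero:
0.173·840·(T − 398) + 0.584·2000·(T − 19.8) + 0.122·466·(T − 19.8) = 0
145.32(T − 398) + 1168(T − 19.8) + 56.85(T − 19.8) = 0
1370.2 T = 82089
T = 82089 / 1370.2 = 59.9 °C

T_f ≈ 59.9 °C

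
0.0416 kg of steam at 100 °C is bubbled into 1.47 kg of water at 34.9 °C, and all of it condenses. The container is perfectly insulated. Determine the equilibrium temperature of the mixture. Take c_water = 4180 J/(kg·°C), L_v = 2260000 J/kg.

T_f ≈ 51.6 °C

Setting the total heat transfer to zero:
steam→water at 100 °C releases m L_v = 0.0416·2260000 = 94016
  condensed water 100 °C→T: 173.89(T − 100)
  water warms: 1.47·4180·(T − 34.9) = 6144.6(T − 34.9)
6318.5 T = 94016 + 17389 + 214447 = 325851
T ≈ 51.57 °C (< 100 °C, so full condensation is consistent).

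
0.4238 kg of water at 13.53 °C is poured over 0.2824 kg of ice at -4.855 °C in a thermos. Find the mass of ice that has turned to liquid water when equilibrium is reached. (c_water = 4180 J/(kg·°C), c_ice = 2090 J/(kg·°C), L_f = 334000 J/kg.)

m_melted ≈ 0.0632 kg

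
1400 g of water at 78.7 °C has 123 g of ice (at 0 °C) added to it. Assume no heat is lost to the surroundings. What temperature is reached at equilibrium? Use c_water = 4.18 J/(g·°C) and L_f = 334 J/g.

Let T be the final temperature. ΣQ_i = 0:
latent heat to melt: 123·334 = 41082; warm the meltwater: 514.14 T; water: 5852(T − 78.7)
6366.1 T = 460552 − 41082 = 419470
T ≈ 65.89 °C (positive, so assuming full melt was valid).

T_f ≈ 65.9 °C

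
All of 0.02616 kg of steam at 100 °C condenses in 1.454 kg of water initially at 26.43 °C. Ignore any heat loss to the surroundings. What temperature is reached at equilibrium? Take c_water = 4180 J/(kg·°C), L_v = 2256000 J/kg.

Net heat exchanged in the isolated system is zero:
condense steam: −0.02616·2256000 = −59017
  condensed water 100 °C→T: 109.35(T − 100)
  original water: 6077.7(T − 26.43)
6187.1 T = 59017 + 10935 + 160634 = 230586
T ≈ 37.27 °C (< 100 °C, so full condensation is consistent).

T_f ≈ 37.3 °C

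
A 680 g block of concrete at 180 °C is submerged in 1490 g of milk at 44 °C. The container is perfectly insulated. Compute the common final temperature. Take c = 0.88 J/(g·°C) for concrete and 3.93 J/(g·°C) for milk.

T_f ≈ 56.6 °C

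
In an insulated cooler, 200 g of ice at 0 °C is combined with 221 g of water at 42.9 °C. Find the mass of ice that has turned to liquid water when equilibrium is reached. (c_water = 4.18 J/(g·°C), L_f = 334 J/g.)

m_melted ≈ 119 g

Cooling the water to 0 °C releases 221·4.18·42.9 = 39630 J.
Melting all 200 g of ice would need 200·334 = 66800 J.
39630 J < 66800 J, so only part of the ice melts and the system sits at 0 °C.
m_melt = 39630 / L_f = 118.7 g.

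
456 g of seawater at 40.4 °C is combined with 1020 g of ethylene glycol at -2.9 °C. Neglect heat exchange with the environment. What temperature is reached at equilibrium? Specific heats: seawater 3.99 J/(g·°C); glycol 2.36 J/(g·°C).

Taking heat into each body as positive, Σ m c ΔT = 0:
456·3.99·(T − 40.4) + 1020·2.36·(T − (-2.9)) = 0
(1819.4 + 2407.2) T = 1819.4·40.4 + 2407.2·(-2.9)
T ≈ 15.74 °C

T_f ≈ 15.7 °C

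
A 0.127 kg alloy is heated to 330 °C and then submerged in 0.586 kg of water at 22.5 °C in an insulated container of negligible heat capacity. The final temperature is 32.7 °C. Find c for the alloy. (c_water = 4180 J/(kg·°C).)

c ≈ 662 J/(kg·°C)

Heat lost by the alloy = heat gained by the water:
0.127·c·(330 − 32.7) = 0.586·4180·(32.7 − 22.5)
37.76 c = 24985  ⇒  c ≈ 661.7 J/(kg·°C)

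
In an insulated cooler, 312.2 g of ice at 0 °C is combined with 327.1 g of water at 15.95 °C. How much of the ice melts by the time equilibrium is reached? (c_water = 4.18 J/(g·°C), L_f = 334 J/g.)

m_melted ≈ 65.3 g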